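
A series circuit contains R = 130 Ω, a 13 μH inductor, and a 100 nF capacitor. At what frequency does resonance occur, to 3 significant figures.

140 kHz

ω₀ = 1/√(LC) = 1/√(1.3e-05 × 1e-07) = 877100 rad/s
f₀ = ω₀/(2π) = 140 kHz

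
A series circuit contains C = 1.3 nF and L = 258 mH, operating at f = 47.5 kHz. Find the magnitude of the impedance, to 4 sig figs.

ω = 2πf = 298500 rad/s
X_L = ωL = 77000 Ω
X_C = 1/(ωC) = 2577 Ω
Net reactance X = X_L − X_C = 74420 Ω
Z = j74420 Ω
|Z| = √(0² + 74420²) = 74420 Ω

74420 Ω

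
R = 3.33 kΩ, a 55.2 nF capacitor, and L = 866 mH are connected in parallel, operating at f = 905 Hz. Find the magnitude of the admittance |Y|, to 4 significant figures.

ω = 2πf = 5686 rad/s
X_L = ωL = 4924 Ω
X_C = 1/(ωC) = 3186 Ω
Parallel: admittances add. Y = 1/R + 1/(jωL) + jωC
Y = (0.0003003 + j0.0001108) S
|Y| = 0.0003201 S → |Z| = 1/|Y| = 3124 Ω, ∠Z = −∠Y = -20.25°

320.1 μS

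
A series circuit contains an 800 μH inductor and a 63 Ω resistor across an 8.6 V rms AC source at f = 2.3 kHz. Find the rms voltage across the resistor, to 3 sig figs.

8.46 V

ω = 2πf = 14450 rad/s
X_L = ωL = 11.6 Ω
Z = 63.0 + j11.6 Ω
|Z| = √(63.0² + 11.6²) = 64.1 Ω
I = V/|Z| = 134 mA
V_R = I·|Z_R| = 0.134 × 63.0 = 8.46 V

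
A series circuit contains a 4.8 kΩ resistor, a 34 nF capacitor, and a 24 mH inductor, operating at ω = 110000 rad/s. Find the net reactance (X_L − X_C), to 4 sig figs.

X_L = ωL = 2640 Ω
X_C = 1/(ωC) = 267.4 Ω
X = 2640 − 267.4 = 2373 Ω

2373 Ω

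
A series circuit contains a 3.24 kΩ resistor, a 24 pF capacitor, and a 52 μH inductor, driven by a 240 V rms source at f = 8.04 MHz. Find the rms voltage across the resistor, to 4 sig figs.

ω = 2πf = 5.052e+07 rad/s
X_L = ωL = 2627 Ω
X_C = 1/(ωC) = 824.8 Ω
Net reactance X = X_L − X_C = 1802 Ω
Z = 3240 + j1802 Ω
|Z| = √(3240² + 1802²) = 3707 Ω
I = V/|Z| = 64.73 mA
V_R = I·|Z_R| = 0.06473 × 3240 = 209.7 V

209.7 V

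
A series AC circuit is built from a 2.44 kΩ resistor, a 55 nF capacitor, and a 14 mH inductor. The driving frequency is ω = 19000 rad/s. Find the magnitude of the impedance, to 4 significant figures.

2536 Ω

X_L = ωL = 266.0 Ω
X_C = 1/(ωC) = 956.9 Ω
Net reactance X = X_L − X_C = -690.9 Ω
Z = 2440 − j690.9 Ω
|Z| = √(2440² + 690.9²) = 2536 Ω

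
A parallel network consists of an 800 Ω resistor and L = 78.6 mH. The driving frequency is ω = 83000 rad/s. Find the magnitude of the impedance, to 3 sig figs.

X_L = ωL = 6520 Ω
Parallel: admittances add. Y = 1/R + 1/(jωL)
Y = (0.00125 − j0.000153) S
|Y| = 0.00126 S → |Z| = 1/|Y| = 794 Ω, ∠Z = −∠Y = 6.99°

794 Ω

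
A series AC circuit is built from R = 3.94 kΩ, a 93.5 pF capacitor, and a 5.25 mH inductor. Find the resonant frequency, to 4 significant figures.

ω₀ = 1/√(LC) = 1/√(0.00525 × 9.35e-11) = 1.427e+06 rad/s
f₀ = ω₀/(2π) = 227.2 kHz

227.2 kHz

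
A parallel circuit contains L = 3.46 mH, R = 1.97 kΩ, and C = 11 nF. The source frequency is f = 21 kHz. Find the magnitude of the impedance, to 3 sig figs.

1120 Ω

ω = 2πf = 131900 rad/s
X_L = ωL = 457 Ω
X_C = 1/(ωC) = 689 Ω
Parallel: admittances add. Y = 1/R + 1/(jωL) + jωC
Y = (0.000508 − j0.000739) S
|Y| = 0.000897 S → |Z| = 1/|Y| = 1120 Ω, ∠Z = −∠Y = 55.5°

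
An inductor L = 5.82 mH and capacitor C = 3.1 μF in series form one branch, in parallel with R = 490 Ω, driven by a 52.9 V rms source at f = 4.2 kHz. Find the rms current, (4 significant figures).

389.5 mA

ω = 2πf = 26390 rad/s
X_L = ωL = 153.6 Ω
X_C = 1/(ωC) = 12.22 Ω
Branch 1: Z₁ = R = 490.0 Ω
Branch 2 (series LC): Z₂ = j(X_L − X_C) = j141.4 Ω
Parallel: Z = Z₁Z₂/(Z₁+Z₂), |Z| = 135.8 Ω, ∠Z = 73.91°
I = V/|Z| = 52.9/135.8 = 389.5 mA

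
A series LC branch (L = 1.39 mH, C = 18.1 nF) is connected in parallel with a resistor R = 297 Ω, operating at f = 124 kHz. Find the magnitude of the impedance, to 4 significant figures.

285.0 Ω

ω = 2πf = 779100 rad/s
X_L = ωL = 1083 Ω
X_C = 1/(ωC) = 70.91 Ω
Branch 1: Z₁ = R = 297.0 Ω
Branch 2 (series LC): Z₂ = j(X_L − X_C) = j1012 Ω
Parallel: Z = Z₁Z₂/(Z₁+Z₂), |Z| = 285.0 Ω, ∠Z = 16.35°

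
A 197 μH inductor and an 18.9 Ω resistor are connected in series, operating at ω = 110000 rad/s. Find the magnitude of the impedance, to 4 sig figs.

X_L = ωL = 21.67 Ω
Z = 18.90 + j21.67 Ω
|Z| = √(18.90² + 21.67²) = 28.75 Ω

28.75 Ω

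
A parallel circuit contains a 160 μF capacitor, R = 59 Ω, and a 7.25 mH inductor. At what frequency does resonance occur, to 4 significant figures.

ω₀ = 1/√(LC) = 1/√(0.00725 × 0.00016) = 928.5 rad/s
f₀ = ω₀/(2π) = 147.8 Hz

147.8 Hz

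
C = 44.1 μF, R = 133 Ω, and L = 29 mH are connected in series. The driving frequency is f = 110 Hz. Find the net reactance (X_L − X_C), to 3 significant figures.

-12.8 Ω

ω = 2πf = 691.2 rad/s
X_L = ωL = 20.0 Ω
X_C = 1/(ωC) = 32.8 Ω
X = 20.0 − 32.8 = -12.8 Ω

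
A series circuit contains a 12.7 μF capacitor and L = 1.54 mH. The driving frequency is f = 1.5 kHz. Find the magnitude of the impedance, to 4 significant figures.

6.160 Ω

ω = 2πf = 9425 rad/s
X_L = ωL = 14.51 Ω
X_C = 1/(ωC) = 8.355 Ω
Net reactance X = X_L − X_C = 6.160 Ω
Z = j6.160 Ω
|Z| = √(0² + 6.160²) = 6.160 Ω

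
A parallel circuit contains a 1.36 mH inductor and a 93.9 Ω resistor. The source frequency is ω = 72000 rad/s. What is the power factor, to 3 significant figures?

0.722

X_L = ωL = 97.9 Ω
Parallel: admittances add. Y = 1/R + 1/(jωL)
Y = (0.0106 − j0.0102) S
|Y| = 0.0148 S → |Z| = 1/|Y| = 67.8 Ω, ∠Z = −∠Y = 43.8°
cos φ = cos(43.8°) = 0.722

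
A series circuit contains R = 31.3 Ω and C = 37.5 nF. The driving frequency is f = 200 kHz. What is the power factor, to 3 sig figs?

ω = 2πf = 1.257e+06 rad/s
X_C = 1/(ωC) = 21.2 Ω
Z = 31.3 − j21.2 Ω
|Z| = √(31.3² + 21.2²) = 37.8 Ω
∠Z = arctan(-21.2/31.3) = -34.1°
cos φ = cos(-34.1°) = 0.828

0.828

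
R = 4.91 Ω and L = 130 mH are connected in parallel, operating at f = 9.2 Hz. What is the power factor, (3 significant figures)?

ω = 2πf = 57.81 rad/s
X_L = ωL = 7.51 Ω
Parallel: admittances add. Y = 1/R + 1/(jωL)
Y = (0.204 − j0.133) S
|Y| = 0.243 S → |Z| = 1/|Y| = 4.11 Ω, ∠Z = −∠Y = 33.2°
cos φ = cos(33.2°) = 0.837

0.837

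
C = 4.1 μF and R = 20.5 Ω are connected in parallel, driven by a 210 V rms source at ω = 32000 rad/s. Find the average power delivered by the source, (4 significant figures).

X_C = 1/(ωC) = 7.622 Ω
Parallel: admittances add. Y = 1/R + jωC
Y = (0.04878 + j0.1312) S
|Y| = 0.1400 S → |Z| = 1/|Y| = 7.144 Ω, ∠Z = −∠Y = -69.60°
I = V/|Z| = 29.39 A
P = VI cos φ = 210 × 29.39 × cos(-69.60°) = 2.151 kW

2.151 kW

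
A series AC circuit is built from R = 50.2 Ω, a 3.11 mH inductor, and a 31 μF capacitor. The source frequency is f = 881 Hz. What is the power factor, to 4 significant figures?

ω = 2πf = 5535 rad/s
X_L = ωL = 17.22 Ω
X_C = 1/(ωC) = 5.828 Ω
Net reactance X = X_L − X_C = 11.39 Ω
Z = 50.20 + j11.39 Ω
|Z| = √(50.20² + 11.39²) = 51.48 Ω
∠Z = arctan(11.39/50.20) = 12.78°
cos φ = cos(12.78°) = 0.9752

0.9752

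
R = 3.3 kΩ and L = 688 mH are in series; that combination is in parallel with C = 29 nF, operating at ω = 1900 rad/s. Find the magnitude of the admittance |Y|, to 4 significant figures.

266.4 μS

X_L = ωL = 1307 Ω
X_C = 1/(ωC) = 18150 Ω
Branch 1 (R+jX_L): Z₁ = 3300 + j1307 Ω, |Z₁| = 3549 Ω
Branch 2 (−jX_C): Z₂ = −j18150 Ω
Parallel: Z = Z₁Z₂/(Z₁+Z₂), |Z| = 3754 Ω, ∠Z = 10.52°
|Y| = 1/|Z| = 266.4 μS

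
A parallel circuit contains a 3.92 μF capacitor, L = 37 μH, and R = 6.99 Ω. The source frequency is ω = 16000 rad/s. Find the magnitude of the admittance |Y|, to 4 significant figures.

X_L = ωL = 0.5920 Ω
X_C = 1/(ωC) = 15.94 Ω
Parallel: admittances add. Y = 1/R + 1/(jωL) + jωC
Y = (0.1431 − j1.626) S
|Y| = 1.633 S → |Z| = 1/|Y| = 0.6125 Ω, ∠Z = −∠Y = 84.97°

1.633 S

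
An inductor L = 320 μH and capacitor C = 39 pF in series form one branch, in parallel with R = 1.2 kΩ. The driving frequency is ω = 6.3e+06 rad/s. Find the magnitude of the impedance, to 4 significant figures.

1036 Ω

X_L = ωL = 2016 Ω
X_C = 1/(ωC) = 4070 Ω
Branch 1: Z₁ = R = 1200 Ω
Branch 2 (series LC): Z₂ = j(X_L − X_C) = −j2054 Ω
Parallel: Z = Z₁Z₂/(Z₁+Z₂), |Z| = 1036 Ω, ∠Z = -30.29°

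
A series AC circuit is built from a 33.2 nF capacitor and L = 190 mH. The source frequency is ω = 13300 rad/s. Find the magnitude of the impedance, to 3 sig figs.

X_L = ωL = 2530 Ω
X_C = 1/(ωC) = 2260 Ω
Net reactance X = X_L − X_C = 262 Ω
Z = j262 Ω
|Z| = √(0² + 262²) = 262 Ω

262 Ω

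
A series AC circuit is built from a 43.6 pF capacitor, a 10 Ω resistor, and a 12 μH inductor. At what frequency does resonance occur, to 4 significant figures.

ω₀ = 1/√(LC) = 1/√(1.2e-05 × 4.36e-11) = 4.372e+07 rad/s
f₀ = ω₀/(2π) = 6.958 MHz

6.958 MHz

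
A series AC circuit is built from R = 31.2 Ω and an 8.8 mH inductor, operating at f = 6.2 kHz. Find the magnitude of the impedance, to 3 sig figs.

344 Ω

ω = 2πf = 38960 rad/s
X_L = ωL = 343 Ω
Z = 31.2 + j343 Ω
|Z| = √(31.2² + 343²) = 344 Ω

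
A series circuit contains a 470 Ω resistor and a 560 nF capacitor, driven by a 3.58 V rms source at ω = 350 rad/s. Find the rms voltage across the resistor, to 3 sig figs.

X_C = 1/(ωC) = 5100 Ω
Z = 470 − j5100 Ω
|Z| = √(470² + 5100²) = 5120 Ω
I = V/|Z| = 699 μA
V_R = I·|Z_R| = 0.000699 × 470 = 0.328 V

0.328 V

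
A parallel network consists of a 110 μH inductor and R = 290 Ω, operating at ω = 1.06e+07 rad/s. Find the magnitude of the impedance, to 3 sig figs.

X_L = ωL = 1170 Ω
Parallel: admittances add. Y = 1/R + 1/(jωL)
Y = (0.00345 − j0.000858) S
|Y| = 0.00355 S → |Z| = 1/|Y| = 281 Ω, ∠Z = −∠Y = 14.0°

281 Ω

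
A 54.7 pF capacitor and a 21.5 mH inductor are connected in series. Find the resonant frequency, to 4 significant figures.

146.8 kHz

ω₀ = 1/√(LC) = 1/√(0.0215 × 5.47e-11) = 922100 rad/s
f₀ = ω₀/(2π) = 146.8 kHz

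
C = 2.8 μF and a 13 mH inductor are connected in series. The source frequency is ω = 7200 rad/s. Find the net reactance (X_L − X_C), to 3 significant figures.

44.0 Ω

X_L = ωL = 93.6 Ω
X_C = 1/(ωC) = 49.6 Ω
X = 93.6 − 49.6 = 44.0 Ω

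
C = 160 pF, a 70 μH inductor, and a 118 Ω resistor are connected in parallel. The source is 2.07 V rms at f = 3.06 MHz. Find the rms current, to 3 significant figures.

18.2 mA

ω = 2πf = 1.923e+07 rad/s
X_L = ωL = 1350 Ω
X_C = 1/(ωC) = 325 Ω
Parallel: admittances add. Y = 1/R + 1/(jωL) + jωC
Y = (0.00847 + j0.00233) S
|Y| = 0.00879 S → |Z| = 1/|Y| = 114 Ω, ∠Z = −∠Y = -15.4°
I = V/|Z| = 2.07/114 = 18.2 mA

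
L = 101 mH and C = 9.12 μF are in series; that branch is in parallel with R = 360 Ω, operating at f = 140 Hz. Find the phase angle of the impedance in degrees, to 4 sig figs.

ω = 2πf = 879.6 rad/s
X_L = ωL = 88.84 Ω
X_C = 1/(ωC) = 124.7 Ω
Branch 1: Z₁ = R = 360.0 Ω
Branch 2 (series LC): Z₂ = j(X_L − X_C) = −j35.81 Ω
Parallel: Z = Z₁Z₂/(Z₁+Z₂), |Z| = 35.63 Ω, ∠Z = -84.32°

-84.32°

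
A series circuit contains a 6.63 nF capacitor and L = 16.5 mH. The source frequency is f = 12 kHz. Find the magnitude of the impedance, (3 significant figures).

ω = 2πf = 75400 rad/s
X_L = ωL = 1240 Ω
X_C = 1/(ωC) = 2000 Ω
Net reactance X = X_L − X_C = -756 Ω
Z = − j756 Ω
|Z| = √(0² + 756²) = 756 Ω

756 Ω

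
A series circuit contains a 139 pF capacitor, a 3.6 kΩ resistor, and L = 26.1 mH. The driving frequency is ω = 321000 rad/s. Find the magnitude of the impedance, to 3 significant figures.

14500 Ω

X_L = ωL = 8380 Ω
X_C = 1/(ωC) = 22400 Ω
Net reactance X = X_L − X_C = -14000 Ω
Z = 3600 − j14000 Ω
|Z| = √(3600² + 14000²) = 14500 Ω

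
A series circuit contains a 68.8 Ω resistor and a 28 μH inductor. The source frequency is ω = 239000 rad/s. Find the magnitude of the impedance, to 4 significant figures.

X_L = ωL = 6.692 Ω
Z = 68.80 + j6.692 Ω
|Z| = √(68.80² + 6.692²) = 69.12 Ω

69.12 Ω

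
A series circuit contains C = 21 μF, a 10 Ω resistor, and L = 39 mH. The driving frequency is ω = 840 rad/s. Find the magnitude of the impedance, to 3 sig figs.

25.9 Ω

X_L = ωL = 32.8 Ω
X_C = 1/(ωC) = 56.7 Ω
Net reactance X = X_L − X_C = -23.9 Ω
Z = 10.0 − j23.9 Ω
|Z| = √(10.0² + 23.9²) = 25.9 Ω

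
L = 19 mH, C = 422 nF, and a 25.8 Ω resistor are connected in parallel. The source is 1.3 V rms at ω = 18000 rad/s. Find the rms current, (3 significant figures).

X_L = ωL = 342 Ω
X_C = 1/(ωC) = 132 Ω
Parallel: admittances add. Y = 1/R + 1/(jωL) + jωC
Y = (0.0388 + j0.00467) S
|Y| = 0.0390 S → |Z| = 1/|Y| = 25.6 Ω, ∠Z = −∠Y = -6.87°
I = V/|Z| = 1.3/25.6 = 50.8 mA

50.8 mA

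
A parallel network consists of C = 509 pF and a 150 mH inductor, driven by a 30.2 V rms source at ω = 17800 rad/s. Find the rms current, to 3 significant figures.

11.0 mA

X_L = ωL = 2670 Ω
X_C = 1/(ωC) = 110000 Ω
Parallel: admittances add. Y = 1/(jωL) + jωC
Y = (0 − j0.000365) S
|Y| = 0.000365 S → |Z| = 1/|Y| = 2740 Ω, ∠Z = −∠Y = 90.0°
I = V/|Z| = 30.2/2740 = 11.0 mA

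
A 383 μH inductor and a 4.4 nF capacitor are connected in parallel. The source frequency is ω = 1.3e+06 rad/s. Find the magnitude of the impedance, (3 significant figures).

269 Ω

X_L = ωL = 498 Ω
X_C = 1/(ωC) = 175 Ω
Parallel: admittances add. Y = 1/(jωL) + jωC
Y = (0 + j0.00371) S
|Y| = 0.00371 S → |Z| = 1/|Y| = 269 Ω, ∠Z = −∠Y = -90.0°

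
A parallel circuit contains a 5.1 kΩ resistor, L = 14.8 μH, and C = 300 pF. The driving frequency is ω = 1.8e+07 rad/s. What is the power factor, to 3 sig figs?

X_L = ωL = 266 Ω
X_C = 1/(ωC) = 185 Ω
Parallel: admittances add. Y = 1/R + 1/(jωL) + jωC
Y = (0.000196 + j0.00165) S
|Y| = 0.00166 S → |Z| = 1/|Y| = 603 Ω, ∠Z = −∠Y = -83.2°
cos φ = cos(-83.2°) = 0.118

0.118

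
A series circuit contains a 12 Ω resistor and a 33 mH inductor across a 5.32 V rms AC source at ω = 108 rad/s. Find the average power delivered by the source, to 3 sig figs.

2.17 W

X_L = ωL = 3.56 Ω
Z = 12.0 + j3.56 Ω
|Z| = √(12.0² + 3.56²) = 12.5 Ω
∠Z = arctan(3.56/12.0) = 16.5°
I = V/|Z| = 425 mA
P = VI cos φ = 5.32 × 0.425 × cos(16.5°) = 2.17 W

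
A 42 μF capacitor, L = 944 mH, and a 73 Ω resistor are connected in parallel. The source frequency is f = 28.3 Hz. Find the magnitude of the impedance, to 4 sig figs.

ω = 2πf = 177.8 rad/s
X_L = ωL = 167.9 Ω
X_C = 1/(ωC) = 133.9 Ω
Parallel: admittances add. Y = 1/R + 1/(jωL) + jωC
Y = (0.01370 + j0.001511) S
|Y| = 0.01378 S → |Z| = 1/|Y| = 72.56 Ω, ∠Z = −∠Y = -6.293°

72.56 Ω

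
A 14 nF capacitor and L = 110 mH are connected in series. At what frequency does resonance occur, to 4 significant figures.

4.056 kHz

ω₀ = 1/√(LC) = 1/√(0.11 × 1.4e-08) = 25480 rad/s
f₀ = ω₀/(2π) = 4.056 kHz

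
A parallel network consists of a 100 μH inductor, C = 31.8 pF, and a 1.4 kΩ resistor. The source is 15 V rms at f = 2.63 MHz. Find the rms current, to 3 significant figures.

10.8 mA

ω = 2πf = 1.652e+07 rad/s
X_L = ωL = 1650 Ω
X_C = 1/(ωC) = 1900 Ω
Parallel: admittances add. Y = 1/R + 1/(jωL) + jωC
Y = (0.000714 − j7.97e-05) S
|Y| = 0.000719 S → |Z| = 1/|Y| = 1390 Ω, ∠Z = −∠Y = 6.36°
I = V/|Z| = 15/1390 = 10.8 mA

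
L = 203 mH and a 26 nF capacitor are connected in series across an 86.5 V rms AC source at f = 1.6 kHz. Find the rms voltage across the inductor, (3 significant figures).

ω = 2πf = 10050 rad/s
X_L = ωL = 2040 Ω
X_C = 1/(ωC) = 3830 Ω
Net reactance X = X_L − X_C = -1790 Ω
Z = − j1790 Ω
|Z| = √(0² + 1790²) = 1790 Ω
I = V/|Z| = 48.5 mA
V_L = I·|Z_L| = 0.0485 × 2040 = 98.9 V

98.9 V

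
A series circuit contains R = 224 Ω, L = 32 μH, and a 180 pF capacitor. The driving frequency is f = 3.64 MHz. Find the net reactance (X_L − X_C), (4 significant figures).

ω = 2πf = 2.287e+07 rad/s
X_L = ωL = 731.9 Ω
X_C = 1/(ωC) = 242.9 Ω
X = 731.9 − 242.9 = 489.0 Ω

489.0 Ω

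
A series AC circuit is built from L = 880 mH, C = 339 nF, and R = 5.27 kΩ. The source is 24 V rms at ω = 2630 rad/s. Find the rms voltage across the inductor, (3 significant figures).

X_L = ωL = 2310 Ω
X_C = 1/(ωC) = 1120 Ω
Net reactance X = X_L − X_C = 1190 Ω
Z = 5270 + j1190 Ω
|Z| = √(5270² + 1190²) = 5400 Ω
I = V/|Z| = 4.44 mA
V_L = I·|Z_L| = 0.00444 × 2310 = 10.3 V

10.3 V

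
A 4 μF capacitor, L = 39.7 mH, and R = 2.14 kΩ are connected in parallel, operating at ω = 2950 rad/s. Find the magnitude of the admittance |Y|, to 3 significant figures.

3.29 mS

X_L = ωL = 117 Ω
X_C = 1/(ωC) = 84.7 Ω
Parallel: admittances add. Y = 1/R + 1/(jωL) + jωC
Y = (0.000467 + j0.00326) S
|Y| = 0.00329 S → |Z| = 1/|Y| = 304 Ω, ∠Z = −∠Y = -81.8°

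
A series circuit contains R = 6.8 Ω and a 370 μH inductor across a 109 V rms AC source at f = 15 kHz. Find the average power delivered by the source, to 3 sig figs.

ω = 2πf = 94250 rad/s
X_L = ωL = 34.9 Ω
Z = 6.80 + j34.9 Ω
|Z| = √(6.80² + 34.9²) = 35.5 Ω
∠Z = arctan(34.9/6.80) = 79.0°
I = V/|Z| = 3.07 A
P = VI cos φ = 109 × 3.07 × cos(79.0°) = 64.0 W

64.0 W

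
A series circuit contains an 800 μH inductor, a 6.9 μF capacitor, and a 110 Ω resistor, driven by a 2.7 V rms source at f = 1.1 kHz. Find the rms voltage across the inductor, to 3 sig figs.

0.134 V

ω = 2πf = 6912 rad/s
X_L = ωL = 5.53 Ω
X_C = 1/(ωC) = 21.0 Ω
Net reactance X = X_L − X_C = -15.4 Ω
Z = 110 − j15.4 Ω
|Z| = √(110² + 15.4²) = 111 Ω
I = V/|Z| = 24.3 mA
V_L = I·|Z_L| = 0.0243 × 5.53 = 0.134 V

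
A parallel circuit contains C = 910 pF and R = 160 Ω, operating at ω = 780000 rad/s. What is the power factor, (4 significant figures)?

X_C = 1/(ωC) = 1409 Ω
Parallel: admittances add. Y = 1/R + jωC
Y = (0.006250 + j0.0007098) S
|Y| = 0.006290 S → |Z| = 1/|Y| = 159.0 Ω, ∠Z = −∠Y = -6.479°
cos φ = cos(-6.479°) = 0.9936

0.9936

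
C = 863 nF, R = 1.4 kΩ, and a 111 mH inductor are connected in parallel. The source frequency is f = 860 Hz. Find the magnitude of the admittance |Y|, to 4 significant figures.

ω = 2πf = 5404 rad/s
X_L = ωL = 599.8 Ω
X_C = 1/(ωC) = 214.4 Ω
Parallel: admittances add. Y = 1/R + 1/(jωL) + jωC
Y = (0.0007143 + j0.002996) S
|Y| = 0.003080 S → |Z| = 1/|Y| = 324.7 Ω, ∠Z = −∠Y = -76.59°

3.080 mS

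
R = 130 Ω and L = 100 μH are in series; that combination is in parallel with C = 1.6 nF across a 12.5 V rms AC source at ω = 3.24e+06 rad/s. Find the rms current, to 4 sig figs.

X_L = ωL = 324.0 Ω
X_C = 1/(ωC) = 192.9 Ω
Branch 1 (R+jX_L): Z₁ = 130.0 + j324.0 Ω, |Z₁| = 349.1 Ω
Branch 2 (−jX_C): Z₂ = −j192.9 Ω
Parallel: Z = Z₁Z₂/(Z₁+Z₂), |Z| = 364.8 Ω, ∠Z = -67.10°
I = V/|Z| = 12.5/364.8 = 34.27 mA

34.27 mA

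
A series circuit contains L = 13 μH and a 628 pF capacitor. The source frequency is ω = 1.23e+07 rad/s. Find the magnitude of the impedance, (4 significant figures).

30.44 Ω

X_L = ωL = 159.9 Ω
X_C = 1/(ωC) = 129.5 Ω
Net reactance X = X_L − X_C = 30.44 Ω
Z = j30.44 Ω
|Z| = √(0² + 30.44²) = 30.44 Ω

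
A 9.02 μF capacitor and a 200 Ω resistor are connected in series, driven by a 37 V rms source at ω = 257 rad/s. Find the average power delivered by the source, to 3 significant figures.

X_C = 1/(ωC) = 431 Ω
Z = 200 − j431 Ω
|Z| = √(200² + 431²) = 475 Ω
∠Z = arctan(-431/200) = -65.1°
I = V/|Z| = 77.8 mA
P = VI cos φ = 37 × 0.0778 × cos(-65.1°) = 1.21 W

1.21 W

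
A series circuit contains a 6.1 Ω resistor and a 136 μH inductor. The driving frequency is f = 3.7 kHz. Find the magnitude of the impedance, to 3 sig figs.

6.87 Ω

ω = 2πf = 23250 rad/s
X_L = ωL = 3.16 Ω
Z = 6.10 + j3.16 Ω
|Z| = √(6.10² + 3.16²) = 6.87 Ω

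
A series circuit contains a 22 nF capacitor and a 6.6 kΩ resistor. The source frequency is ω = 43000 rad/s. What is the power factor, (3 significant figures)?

0.987

X_C = 1/(ωC) = 1060 Ω
Z = 6600 − j1060 Ω
|Z| = √(6600² + 1060²) = 6680 Ω
∠Z = arctan(-1060/6600) = -9.10°
cos φ = cos(-9.10°) = 0.987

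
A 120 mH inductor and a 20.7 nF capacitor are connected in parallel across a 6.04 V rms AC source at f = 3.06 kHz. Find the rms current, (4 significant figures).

214.1 μA

ω = 2πf = 19230 rad/s
X_L = ωL = 2307 Ω
X_C = 1/(ωC) = 2513 Ω
Parallel: admittances add. Y = 1/(jωL) + jωC
Y = (0 − j3.544e-05) S
|Y| = 3.544e-05 S → |Z| = 1/|Y| = 28220 Ω, ∠Z = −∠Y = 90.00°
I = V/|Z| = 6.04/28220 = 214.1 μA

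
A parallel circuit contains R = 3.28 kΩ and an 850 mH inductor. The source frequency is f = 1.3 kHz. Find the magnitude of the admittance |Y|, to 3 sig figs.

337 μS

ω = 2πf = 8168 rad/s
X_L = ωL = 6940 Ω
Parallel: admittances add. Y = 1/R + 1/(jωL)
Y = (0.000305 − j0.000144) S
|Y| = 0.000337 S → |Z| = 1/|Y| = 2970 Ω, ∠Z = −∠Y = 25.3°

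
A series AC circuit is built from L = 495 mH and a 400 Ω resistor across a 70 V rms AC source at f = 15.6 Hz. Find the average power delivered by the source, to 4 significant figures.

12.07 W

ω = 2πf = 98.02 rad/s
X_L = ωL = 48.52 Ω
Z = 400.0 + j48.52 Ω
|Z| = √(400.0² + 48.52²) = 402.9 Ω
∠Z = arctan(48.52/400.0) = 6.916°
I = V/|Z| = 173.7 mA
P = VI cos φ = 70 × 0.1737 × cos(6.916°) = 12.07 W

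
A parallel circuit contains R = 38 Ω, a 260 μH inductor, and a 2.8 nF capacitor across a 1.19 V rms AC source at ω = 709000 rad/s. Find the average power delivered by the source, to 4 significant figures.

37.27 mW

X_L = ωL = 184.3 Ω
X_C = 1/(ωC) = 503.7 Ω
Parallel: admittances add. Y = 1/R + 1/(jωL) + jωC
Y = (0.02632 − j0.003440) S
|Y| = 0.02654 S → |Z| = 1/|Y| = 37.68 Ω, ∠Z = −∠Y = 7.447°
I = V/|Z| = 31.58 mA
P = VI cos φ = 1.19 × 0.03158 × cos(7.447°) = 37.27 mW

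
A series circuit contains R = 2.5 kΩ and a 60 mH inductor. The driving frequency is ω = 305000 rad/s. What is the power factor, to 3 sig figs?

0.135

X_L = ωL = 18300 Ω
Z = 2500 + j18300 Ω
|Z| = √(2500² + 18300²) = 18500 Ω
∠Z = arctan(18300/2500) = 82.2°
cos φ = cos(82.2°) = 0.135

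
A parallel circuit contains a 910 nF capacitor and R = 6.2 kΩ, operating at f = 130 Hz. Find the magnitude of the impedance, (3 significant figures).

ω = 2πf = 816.8 rad/s
X_C = 1/(ωC) = 1350 Ω
Parallel: admittances add. Y = 1/R + jωC
Y = (0.000161 + j0.000743) S
|Y| = 0.000761 S → |Z| = 1/|Y| = 1310 Ω, ∠Z = −∠Y = -77.8°

1310 Ω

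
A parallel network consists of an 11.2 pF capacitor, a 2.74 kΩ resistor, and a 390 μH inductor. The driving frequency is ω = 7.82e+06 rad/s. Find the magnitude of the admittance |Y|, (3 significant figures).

437 μS

X_L = ωL = 3050 Ω
X_C = 1/(ωC) = 11400 Ω
Parallel: admittances add. Y = 1/R + 1/(jωL) + jωC
Y = (0.000365 − j0.000240) S
|Y| = 0.000437 S → |Z| = 1/|Y| = 2290 Ω, ∠Z = −∠Y = 33.4°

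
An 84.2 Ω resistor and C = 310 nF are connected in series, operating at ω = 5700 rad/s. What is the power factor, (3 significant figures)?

0.147

X_C = 1/(ωC) = 566 Ω
Z = 84.2 − j566 Ω
|Z| = √(84.2² + 566²) = 572 Ω
∠Z = arctan(-566/84.2) = -81.5°
cos φ = cos(-81.5°) = 0.147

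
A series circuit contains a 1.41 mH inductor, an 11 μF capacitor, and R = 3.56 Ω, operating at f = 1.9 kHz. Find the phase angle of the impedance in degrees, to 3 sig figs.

ω = 2πf = 11940 rad/s
X_L = ωL = 16.8 Ω
X_C = 1/(ωC) = 7.62 Ω
Net reactance X = X_L − X_C = 9.22 Ω
Z = 3.56 + j9.22 Ω
|Z| = √(3.56² + 9.22²) = 9.88 Ω
∠Z = arctan(9.22/3.56) = 68.9°

68.9°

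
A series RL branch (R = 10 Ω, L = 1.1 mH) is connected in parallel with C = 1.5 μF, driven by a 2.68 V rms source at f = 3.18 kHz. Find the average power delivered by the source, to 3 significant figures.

ω = 2πf = 19980 rad/s
X_L = ωL = 22.0 Ω
X_C = 1/(ωC) = 33.4 Ω
Branch 1 (R+jX_L): Z₁ = 10.0 + j22.0 Ω, |Z₁| = 24.1 Ω
Branch 2 (−jX_C): Z₂ = −j33.4 Ω
Parallel: Z = Z₁Z₂/(Z₁+Z₂), |Z| = 53.2 Ω, ∠Z = 24.2°
I = V/|Z| = 50.4 mA
P = VI cos φ = 2.68 × 0.0504 × cos(24.2°) = 123 mW

123 mW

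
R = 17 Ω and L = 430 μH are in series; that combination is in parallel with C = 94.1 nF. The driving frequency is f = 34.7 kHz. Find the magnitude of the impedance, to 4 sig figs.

ω = 2πf = 218000 rad/s
X_L = ωL = 93.75 Ω
X_C = 1/(ωC) = 48.74 Ω
Branch 1 (R+jX_L): Z₁ = 17.00 + j93.75 Ω, |Z₁| = 95.28 Ω
Branch 2 (−jX_C): Z₂ = −j48.74 Ω
Parallel: Z = Z₁Z₂/(Z₁+Z₂), |Z| = 96.53 Ω, ∠Z = -79.59°

96.53 Ω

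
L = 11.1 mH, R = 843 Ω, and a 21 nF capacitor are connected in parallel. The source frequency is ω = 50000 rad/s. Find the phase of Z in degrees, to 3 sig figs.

32.4°

X_L = ωL = 555 Ω
X_C = 1/(ωC) = 952 Ω
Parallel: admittances add. Y = 1/R + 1/(jωL) + jωC
Y = (0.00119 − j0.000752) S
|Y| = 0.00140 S → |Z| = 1/|Y| = 712 Ω, ∠Z = −∠Y = 32.4°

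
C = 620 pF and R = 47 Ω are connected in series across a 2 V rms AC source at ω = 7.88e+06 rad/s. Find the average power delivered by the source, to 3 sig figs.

4.26 mW

X_C = 1/(ωC) = 205 Ω
Z = 47.0 − j205 Ω
|Z| = √(47.0² + 205²) = 210 Ω
∠Z = arctan(-205/47.0) = -77.1°
I = V/|Z| = 9.52 mA
P = VI cos φ = 2 × 0.00952 × cos(-77.1°) = 4.26 mW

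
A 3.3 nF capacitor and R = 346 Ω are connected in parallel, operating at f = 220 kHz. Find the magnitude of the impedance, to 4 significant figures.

185.2 Ω

ω = 2πf = 1.382e+06 rad/s
X_C = 1/(ωC) = 219.2 Ω
Parallel: admittances add. Y = 1/R + jωC
Y = (0.002890 + j0.004562) S
|Y| = 0.005400 S → |Z| = 1/|Y| = 185.2 Ω, ∠Z = −∠Y = -57.64°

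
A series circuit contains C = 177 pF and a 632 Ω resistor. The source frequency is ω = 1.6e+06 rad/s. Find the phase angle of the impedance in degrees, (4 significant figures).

X_C = 1/(ωC) = 3531 Ω
Z = 632.0 − j3531 Ω
|Z| = √(632.0² + 3531²) = 3587 Ω
∠Z = arctan(-3531/632.0) = -79.85°

-79.85°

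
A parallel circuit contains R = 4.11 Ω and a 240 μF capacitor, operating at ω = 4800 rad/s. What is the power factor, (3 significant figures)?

0.207

X_C = 1/(ωC) = 0.868 Ω
Parallel: admittances add. Y = 1/R + jωC
Y = (0.243 + j1.15) S
|Y| = 1.18 S → |Z| = 1/|Y| = 0.849 Ω, ∠Z = −∠Y = -78.1°
cos φ = cos(-78.1°) = 0.207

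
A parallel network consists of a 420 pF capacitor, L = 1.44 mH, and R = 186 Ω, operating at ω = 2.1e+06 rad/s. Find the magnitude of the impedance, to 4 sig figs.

185.0 Ω

X_L = ωL = 3024 Ω
X_C = 1/(ωC) = 1134 Ω
Parallel: admittances add. Y = 1/R + 1/(jωL) + jωC
Y = (0.005376 + j0.0005513) S
|Y| = 0.005405 S → |Z| = 1/|Y| = 185.0 Ω, ∠Z = −∠Y = -5.855°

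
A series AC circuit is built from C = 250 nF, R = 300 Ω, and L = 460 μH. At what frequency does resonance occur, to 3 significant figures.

ω₀ = 1/√(LC) = 1/√(0.00046 × 2.5e-07) = 93250 rad/s
f₀ = ω₀/(2π) = 14.8 kHz

14.8 kHz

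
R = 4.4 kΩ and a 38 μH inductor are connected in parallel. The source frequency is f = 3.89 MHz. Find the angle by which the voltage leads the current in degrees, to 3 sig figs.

78.1°

ω = 2πf = 2.444e+07 rad/s
X_L = ωL = 929 Ω
Parallel: admittances add. Y = 1/R + 1/(jωL)
Y = (0.000227 − j0.00108) S
|Y| = 0.00110 S → |Z| = 1/|Y| = 909 Ω, ∠Z = −∠Y = 78.1°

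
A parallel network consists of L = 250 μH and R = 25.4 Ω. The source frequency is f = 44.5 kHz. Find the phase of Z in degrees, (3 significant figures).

ω = 2πf = 279600 rad/s
X_L = ωL = 69.9 Ω
Parallel: admittances add. Y = 1/R + 1/(jωL)
Y = (0.0394 − j0.0143) S
|Y| = 0.0419 S → |Z| = 1/|Y| = 23.9 Ω, ∠Z = −∠Y = 20.0°

20.0°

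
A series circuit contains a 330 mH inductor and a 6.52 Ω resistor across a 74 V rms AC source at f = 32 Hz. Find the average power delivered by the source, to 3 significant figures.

ω = 2πf = 201.1 rad/s
X_L = ωL = 66.4 Ω
Z = 6.52 + j66.4 Ω
|Z| = √(6.52² + 66.4²) = 66.7 Ω
∠Z = arctan(66.4/6.52) = 84.4°
I = V/|Z| = 1.11 A
P = VI cos φ = 74 × 1.11 × cos(84.4°) = 8.03 W

8.03 W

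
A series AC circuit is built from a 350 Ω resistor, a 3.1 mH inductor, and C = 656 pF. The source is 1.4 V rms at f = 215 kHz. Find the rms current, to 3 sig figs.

ω = 2πf = 1.351e+06 rad/s
X_L = ωL = 4190 Ω
X_C = 1/(ωC) = 1130 Ω
Net reactance X = X_L − X_C = 3060 Ω
Z = 350 + j3060 Ω
|Z| = √(350² + 3060²) = 3080 Ω
I = V/|Z| = 1.4/3080 = 455 μA

455 μA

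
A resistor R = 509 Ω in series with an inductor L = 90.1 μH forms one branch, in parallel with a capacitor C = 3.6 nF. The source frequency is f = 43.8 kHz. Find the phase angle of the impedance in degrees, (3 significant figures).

-24.5°

ω = 2πf = 275200 rad/s
X_L = ωL = 24.8 Ω
X_C = 1/(ωC) = 1010 Ω
Branch 1 (R+jX_L): Z₁ = 509 + j24.8 Ω, |Z₁| = 510 Ω
Branch 2 (−jX_C): Z₂ = −j1010 Ω
Parallel: Z = Z₁Z₂/(Z₁+Z₂), |Z| = 464 Ω, ∠Z = -24.5°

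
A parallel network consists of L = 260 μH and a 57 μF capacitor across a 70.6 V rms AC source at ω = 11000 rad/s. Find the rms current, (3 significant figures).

X_L = ωL = 2.86 Ω
X_C = 1/(ωC) = 1.59 Ω
Parallel: admittances add. Y = 1/(jωL) + jωC
Y = (0 + j0.277) S
|Y| = 0.277 S → |Z| = 1/|Y| = 3.61 Ω, ∠Z = −∠Y = -90.0°
I = V/|Z| = 70.6/3.61 = 19.6 A

19.6 A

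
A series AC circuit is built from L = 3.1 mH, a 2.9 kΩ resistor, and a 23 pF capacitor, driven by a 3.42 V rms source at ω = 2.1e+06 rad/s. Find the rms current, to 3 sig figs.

236 μA

X_L = ωL = 6510 Ω
X_C = 1/(ωC) = 20700 Ω
Net reactance X = X_L − X_C = -14200 Ω
Z = 2900 − j14200 Ω
|Z| = √(2900² + 14200²) = 14500 Ω
I = V/|Z| = 3.42/14500 = 236 μA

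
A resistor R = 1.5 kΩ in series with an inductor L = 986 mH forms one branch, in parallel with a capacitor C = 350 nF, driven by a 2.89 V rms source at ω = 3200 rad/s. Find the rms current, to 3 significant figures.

X_L = ωL = 3160 Ω
X_C = 1/(ωC) = 893 Ω
Branch 1 (R+jX_L): Z₁ = 1500 + j3160 Ω, |Z₁| = 3490 Ω
Branch 2 (−jX_C): Z₂ = −j893 Ω
Parallel: Z = Z₁Z₂/(Z₁+Z₂), |Z| = 1150 Ω, ∠Z = -81.9°
I = V/|Z| = 2.89/1150 = 2.51 mA

2.51 mA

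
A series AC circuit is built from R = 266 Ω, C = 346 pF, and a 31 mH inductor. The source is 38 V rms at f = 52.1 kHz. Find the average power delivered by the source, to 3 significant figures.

ω = 2πf = 327400 rad/s
X_L = ωL = 10100 Ω
X_C = 1/(ωC) = 8830 Ω
Net reactance X = X_L − X_C = 1320 Ω
Z = 266 + j1320 Ω
|Z| = √(266² + 1320²) = 1350 Ω
∠Z = arctan(1320/266) = 78.6°
I = V/|Z| = 28.2 mA
P = VI cos φ = 38 × 0.0282 × cos(78.6°) = 212 mW

212 mW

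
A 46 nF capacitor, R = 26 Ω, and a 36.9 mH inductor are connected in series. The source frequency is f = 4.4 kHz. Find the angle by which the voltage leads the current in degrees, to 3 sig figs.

ω = 2πf = 27650 rad/s
X_L = ωL = 1020 Ω
X_C = 1/(ωC) = 786 Ω
Net reactance X = X_L − X_C = 234 Ω
Z = 26.0 + j234 Ω
|Z| = √(26.0² + 234²) = 235 Ω
∠Z = arctan(234/26.0) = 83.7°

83.7°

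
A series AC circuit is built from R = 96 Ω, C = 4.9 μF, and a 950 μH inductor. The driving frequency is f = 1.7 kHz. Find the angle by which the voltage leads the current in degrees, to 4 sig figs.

ω = 2πf = 10680 rad/s
X_L = ωL = 10.15 Ω
X_C = 1/(ωC) = 19.11 Ω
Net reactance X = X_L − X_C = -8.959 Ω
Z = 96.00 − j8.959 Ω
|Z| = √(96.00² + 8.959²) = 96.42 Ω
∠Z = arctan(-8.959/96.00) = -5.332°

-5.332°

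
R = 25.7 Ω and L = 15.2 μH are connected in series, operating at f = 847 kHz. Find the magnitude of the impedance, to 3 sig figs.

84.9 Ω

ω = 2πf = 5.322e+06 rad/s
X_L = ωL = 80.9 Ω
Z = 25.7 + j80.9 Ω
|Z| = √(25.7² + 80.9²) = 84.9 Ω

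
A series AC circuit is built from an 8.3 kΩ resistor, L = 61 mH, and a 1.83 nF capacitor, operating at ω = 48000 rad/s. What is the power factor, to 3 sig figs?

X_L = ωL = 2930 Ω
X_C = 1/(ωC) = 11400 Ω
Net reactance X = X_L − X_C = -8460 Ω
Z = 8300 − j8460 Ω
|Z| = √(8300² + 8460²) = 11800 Ω
∠Z = arctan(-8460/8300) = -45.5°
cos φ = cos(-45.5°) = 0.700

0.700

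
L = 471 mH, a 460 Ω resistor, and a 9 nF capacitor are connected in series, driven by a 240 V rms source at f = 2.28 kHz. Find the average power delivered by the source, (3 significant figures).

21.6 W

ω = 2πf = 14330 rad/s
X_L = ωL = 6750 Ω
X_C = 1/(ωC) = 7760 Ω
Net reactance X = X_L − X_C = -1010 Ω
Z = 460 − j1010 Ω
|Z| = √(460² + 1010²) = 1110 Ω
∠Z = arctan(-1010/460) = -65.5°
I = V/|Z| = 216 mA
P = VI cos φ = 240 × 0.216 × cos(-65.5°) = 21.6 W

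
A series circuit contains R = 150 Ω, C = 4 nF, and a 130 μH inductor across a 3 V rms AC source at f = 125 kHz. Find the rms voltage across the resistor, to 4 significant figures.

1.710 V

ω = 2πf = 785400 rad/s
X_L = ωL = 102.1 Ω
X_C = 1/(ωC) = 318.3 Ω
Net reactance X = X_L − X_C = -216.2 Ω
Z = 150.0 − j216.2 Ω
|Z| = √(150.0² + 216.2²) = 263.1 Ω
I = V/|Z| = 11.40 mA
V_R = I·|Z_R| = 0.01140 × 150.0 = 1.710 V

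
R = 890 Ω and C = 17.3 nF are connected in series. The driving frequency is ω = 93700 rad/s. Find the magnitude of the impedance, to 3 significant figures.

1080 Ω

X_C = 1/(ωC) = 617 Ω
Z = 890 − j617 Ω
|Z| = √(890² + 617²) = 1080 Ω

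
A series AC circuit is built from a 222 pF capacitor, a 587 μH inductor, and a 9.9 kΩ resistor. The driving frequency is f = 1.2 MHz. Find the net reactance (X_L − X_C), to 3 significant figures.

3830 Ω

ω = 2πf = 7.54e+06 rad/s
X_L = ωL = 4430 Ω
X_C = 1/(ωC) = 597 Ω
X = 4430 − 597 = 3830 Ω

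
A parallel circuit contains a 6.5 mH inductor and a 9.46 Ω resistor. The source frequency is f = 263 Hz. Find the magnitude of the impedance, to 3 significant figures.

ω = 2πf = 1652 rad/s
X_L = ωL = 10.7 Ω
Parallel: admittances add. Y = 1/R + 1/(jωL)
Y = (0.106 − j0.0931) S
|Y| = 0.141 S → |Z| = 1/|Y| = 7.10 Ω, ∠Z = −∠Y = 41.4°

7.10 Ω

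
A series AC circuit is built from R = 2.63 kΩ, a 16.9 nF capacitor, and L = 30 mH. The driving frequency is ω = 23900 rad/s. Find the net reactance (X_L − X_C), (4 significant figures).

-1759 Ω

X_L = ωL = 717.0 Ω
X_C = 1/(ωC) = 2476 Ω
X = 717.0 − 2476 = -1759 Ω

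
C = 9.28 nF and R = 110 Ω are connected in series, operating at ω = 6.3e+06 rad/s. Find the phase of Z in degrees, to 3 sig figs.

-8.84°

X_C = 1/(ωC) = 17.1 Ω
Z = 110 − j17.1 Ω
|Z| = √(110² + 17.1²) = 111 Ω
∠Z = arctan(-17.1/110) = -8.84°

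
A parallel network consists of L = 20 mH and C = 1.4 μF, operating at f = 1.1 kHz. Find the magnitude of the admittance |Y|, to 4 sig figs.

2.442 mS

ω = 2πf = 6912 rad/s
X_L = ωL = 138.2 Ω
X_C = 1/(ωC) = 103.3 Ω
Parallel: admittances add. Y = 1/(jωL) + jωC
Y = (0 + j0.002442) S
|Y| = 0.002442 S → |Z| = 1/|Y| = 409.5 Ω, ∠Z = −∠Y = -90.00°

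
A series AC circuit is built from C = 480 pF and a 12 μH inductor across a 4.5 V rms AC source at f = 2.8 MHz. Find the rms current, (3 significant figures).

ω = 2πf = 1.759e+07 rad/s
X_L = ωL = 211 Ω
X_C = 1/(ωC) = 118 Ω
Net reactance X = X_L − X_C = 92.7 Ω
Z = j92.7 Ω
|Z| = √(0² + 92.7²) = 92.7 Ω
I = V/|Z| = 4.5/92.7 = 48.5 mA

48.5 mA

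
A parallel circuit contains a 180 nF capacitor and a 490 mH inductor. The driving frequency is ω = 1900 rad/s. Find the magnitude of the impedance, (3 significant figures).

X_L = ωL = 931 Ω
X_C = 1/(ωC) = 2920 Ω
Parallel: admittances add. Y = 1/(jωL) + jωC
Y = (0 − j0.000732) S
|Y| = 0.000732 S → |Z| = 1/|Y| = 1370 Ω, ∠Z = −∠Y = 90.0°

1370 Ω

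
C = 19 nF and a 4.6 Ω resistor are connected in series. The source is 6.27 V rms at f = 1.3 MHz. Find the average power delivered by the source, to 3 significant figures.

2.89 W

ω = 2πf = 8.168e+06 rad/s
X_C = 1/(ωC) = 6.44 Ω
Z = 4.60 − j6.44 Ω
|Z| = √(4.60² + 6.44²) = 7.92 Ω
∠Z = arctan(-6.44/4.60) = -54.5°
I = V/|Z| = 792 mA
P = VI cos φ = 6.27 × 0.792 × cos(-54.5°) = 2.89 W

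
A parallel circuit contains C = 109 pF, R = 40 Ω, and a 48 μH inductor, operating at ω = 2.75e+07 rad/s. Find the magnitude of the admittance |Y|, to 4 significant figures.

25.10 mS

X_L = ωL = 1320 Ω
X_C = 1/(ωC) = 333.6 Ω
Parallel: admittances add. Y = 1/R + 1/(jωL) + jωC
Y = (0.02500 + j0.002240) S
|Y| = 0.02510 S → |Z| = 1/|Y| = 39.84 Ω, ∠Z = −∠Y = -5.120°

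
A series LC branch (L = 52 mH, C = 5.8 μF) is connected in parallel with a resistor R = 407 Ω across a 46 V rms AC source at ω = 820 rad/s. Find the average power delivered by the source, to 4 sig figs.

X_L = ωL = 42.64 Ω
X_C = 1/(ωC) = 210.3 Ω
Branch 1: Z₁ = R = 407.0 Ω
Branch 2 (series LC): Z₂ = j(X_L − X_C) = −j167.6 Ω
Parallel: Z = Z₁Z₂/(Z₁+Z₂), |Z| = 155.0 Ω, ∠Z = -67.62°
I = V/|Z| = 296.8 mA
P = VI cos φ = 46 × 0.2968 × cos(-67.62°) = 5.199 W

5.199 W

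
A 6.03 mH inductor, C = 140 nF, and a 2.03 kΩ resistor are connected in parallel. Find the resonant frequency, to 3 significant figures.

ω₀ = 1/√(LC) = 1/√(0.00603 × 1.4e-07) = 34420 rad/s
f₀ = ω₀/(2π) = 5.48 kHz

5.48 kHz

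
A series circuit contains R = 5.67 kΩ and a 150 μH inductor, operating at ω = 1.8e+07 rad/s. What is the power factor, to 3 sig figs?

0.903

X_L = ωL = 2700 Ω
Z = 5670 + j2700 Ω
|Z| = √(5670² + 2700²) = 6280 Ω
∠Z = arctan(2700/5670) = 25.5°
cos φ = cos(25.5°) = 0.903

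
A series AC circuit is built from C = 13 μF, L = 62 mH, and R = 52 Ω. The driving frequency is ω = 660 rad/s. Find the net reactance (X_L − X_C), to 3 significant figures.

X_L = ωL = 40.9 Ω
X_C = 1/(ωC) = 117 Ω
X = 40.9 − 117 = -75.6 Ω

-75.6 Ω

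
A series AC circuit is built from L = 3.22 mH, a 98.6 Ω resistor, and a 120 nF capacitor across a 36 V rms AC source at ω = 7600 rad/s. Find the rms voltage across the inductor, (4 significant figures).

X_L = ωL = 24.47 Ω
X_C = 1/(ωC) = 1096 Ω
Net reactance X = X_L − X_C = -1072 Ω
Z = 98.60 − j1072 Ω
|Z| = √(98.60² + 1072²) = 1077 Ω
I = V/|Z| = 33.44 mA
V_L = I·|Z_L| = 0.03344 × 24.47 = 0.8184 V

0.8184 V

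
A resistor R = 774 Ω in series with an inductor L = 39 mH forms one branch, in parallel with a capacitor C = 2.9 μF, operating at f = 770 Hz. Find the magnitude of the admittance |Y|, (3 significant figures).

ω = 2πf = 4838 rad/s
X_L = ωL = 189 Ω
X_C = 1/(ωC) = 71.3 Ω
Branch 1 (R+jX_L): Z₁ = 774 + j189 Ω, |Z₁| = 797 Ω
Branch 2 (−jX_C): Z₂ = −j71.3 Ω
Parallel: Z = Z₁Z₂/(Z₁+Z₂), |Z| = 72.5 Ω, ∠Z = -84.9°
|Y| = 1/|Z| = 13.8 mS

13.8 mS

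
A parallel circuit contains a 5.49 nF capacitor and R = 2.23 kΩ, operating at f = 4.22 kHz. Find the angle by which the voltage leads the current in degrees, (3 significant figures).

ω = 2πf = 26520 rad/s
X_C = 1/(ωC) = 6870 Ω
Parallel: admittances add. Y = 1/R + jωC
Y = (0.000448 + j0.000146) S
|Y| = 0.000471 S → |Z| = 1/|Y| = 2120 Ω, ∠Z = −∠Y = -18.0°

-18.0°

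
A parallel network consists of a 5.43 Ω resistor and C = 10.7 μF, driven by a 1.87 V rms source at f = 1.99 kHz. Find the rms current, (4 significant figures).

425.7 mA

ω = 2πf = 12500 rad/s
X_C = 1/(ωC) = 7.475 Ω
Parallel: admittances add. Y = 1/R + jωC
Y = (0.1842 + j0.1338) S
|Y| = 0.2276 S → |Z| = 1/|Y| = 4.393 Ω, ∠Z = −∠Y = -36.00°
I = V/|Z| = 1.87/4.393 = 425.7 mA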